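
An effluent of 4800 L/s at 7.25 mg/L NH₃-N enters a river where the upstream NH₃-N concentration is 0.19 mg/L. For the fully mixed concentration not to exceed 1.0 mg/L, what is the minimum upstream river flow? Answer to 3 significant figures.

Set C_mix = 1.0: (Q·0.1900 + 4800·7.250) / (Q + 4800) = 1.0
→ Q = 4800·(7.250 − 1.0)/(1.0 − 0.1900) = 37040 L/s.

37000 L/s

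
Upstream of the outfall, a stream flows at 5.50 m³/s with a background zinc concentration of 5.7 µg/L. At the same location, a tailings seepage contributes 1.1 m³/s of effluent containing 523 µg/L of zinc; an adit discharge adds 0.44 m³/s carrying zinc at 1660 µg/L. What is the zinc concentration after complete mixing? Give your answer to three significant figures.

190 µg/L

Mixed concentration C = ΣQC/ΣQ = (5.500·5.700 + 1.100·523.0 + 0.4400·1660) / 7.040 = 1337/7.040 = 189.9 µg/L.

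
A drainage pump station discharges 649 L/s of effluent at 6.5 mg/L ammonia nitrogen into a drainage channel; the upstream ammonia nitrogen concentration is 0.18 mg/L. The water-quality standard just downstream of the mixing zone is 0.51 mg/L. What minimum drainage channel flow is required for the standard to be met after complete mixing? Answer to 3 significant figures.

11800 L/s

Set C_mix = 0.51: (Q·0.1800 + 649.0·6.500) / (Q + 649.0) = 0.51
→ Q = 649.0·(6.500 − 0.51)/(0.51 − 0.1800) = 11780 L/s.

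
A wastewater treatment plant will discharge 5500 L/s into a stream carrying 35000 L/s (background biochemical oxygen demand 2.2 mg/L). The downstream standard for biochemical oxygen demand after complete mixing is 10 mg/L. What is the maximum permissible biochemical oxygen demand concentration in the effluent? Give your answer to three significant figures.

At the limit, (Qr·Cr + Qe·Cₑ)/(Qr + Qe) = 10:
Cₑ = (40500·10 − 35000·2.200) / 5500 = 59.64 mg/L.

59.6 mg/L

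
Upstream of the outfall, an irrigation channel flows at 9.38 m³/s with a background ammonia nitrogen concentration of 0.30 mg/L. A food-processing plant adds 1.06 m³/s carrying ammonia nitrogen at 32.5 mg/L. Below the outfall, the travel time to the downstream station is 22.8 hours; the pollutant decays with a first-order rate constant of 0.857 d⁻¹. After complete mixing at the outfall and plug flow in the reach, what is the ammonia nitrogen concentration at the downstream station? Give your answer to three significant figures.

1.58 mg/L

Flow-weighted average: C = (9.380·0.3000 + 1.060·32.50) / 10.44 = 37.26/10.44 = 3.569 mg/L.
After decay, C = 3.569 × e^(−kt) = 3.569 × 0.4430 = 1.581 mg/L.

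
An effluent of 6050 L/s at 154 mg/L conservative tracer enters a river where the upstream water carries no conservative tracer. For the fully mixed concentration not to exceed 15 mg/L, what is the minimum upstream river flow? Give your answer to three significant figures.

Set C_mix = 15: (Q·0 + 6050·154.0) / (Q + 6050) = 15
→ Q = 6050·(154.0 − 15)/(15 − 0) = 56060 L/s.

56100 L/s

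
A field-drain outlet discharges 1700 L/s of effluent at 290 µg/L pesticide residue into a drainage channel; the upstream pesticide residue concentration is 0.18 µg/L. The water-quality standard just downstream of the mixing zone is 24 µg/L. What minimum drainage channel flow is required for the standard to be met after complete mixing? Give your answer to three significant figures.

19000 L/s

Set C_mix = 24: (Q·0.1800 + 1700·290.0) / (Q + 1700) = 24
→ Q = 1700·(290.0 − 24)/(24 − 0.1800) = 18980 L/s.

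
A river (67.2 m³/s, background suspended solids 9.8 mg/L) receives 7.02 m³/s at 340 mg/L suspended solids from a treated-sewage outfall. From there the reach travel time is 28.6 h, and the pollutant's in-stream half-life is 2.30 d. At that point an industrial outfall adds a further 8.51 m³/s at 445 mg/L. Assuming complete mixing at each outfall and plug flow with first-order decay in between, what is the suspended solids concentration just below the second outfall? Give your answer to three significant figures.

71.5 mg/L

Flow-weighted average: C = (67.20·9.800 + 7.020·340.0) / 74.22 = 3045/74.22 = 41.03 mg/L; combined flow 74.22 m³/s.
Half-life 2.30 d → k = ln 2 / 2.30 = 0.3014 d⁻¹.
Applying C = C₀e^(−kt): 41.03 × 0.6983 = 28.65 mg/L.
At the second outfall, C = (74.22·28.65 + 8.510·445.0) / (74.22 + 8.510) = 71.48 mg/L.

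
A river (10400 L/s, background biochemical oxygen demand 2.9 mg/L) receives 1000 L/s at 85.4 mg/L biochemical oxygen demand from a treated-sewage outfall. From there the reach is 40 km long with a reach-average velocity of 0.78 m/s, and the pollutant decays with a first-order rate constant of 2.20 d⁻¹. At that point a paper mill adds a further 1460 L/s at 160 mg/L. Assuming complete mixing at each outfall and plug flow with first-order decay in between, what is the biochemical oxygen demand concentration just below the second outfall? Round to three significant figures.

20.6 mg/L

After mixing, C = (10400·2.900 + 1000·85.40) / 11400 = 115600/11400 = 10.14 mg/L; combined flow 11400 L/s.
Travel time t = 40·1000 / 0.78 = 51280 s = 14.25 h.
Applying C = C₀e^(−kt): 10.14 × 0.2710 = 2.747 mg/L.
Second outfall: C = (11400·2.747 + 1460·160.0)/12860 = 20.60 mg/L.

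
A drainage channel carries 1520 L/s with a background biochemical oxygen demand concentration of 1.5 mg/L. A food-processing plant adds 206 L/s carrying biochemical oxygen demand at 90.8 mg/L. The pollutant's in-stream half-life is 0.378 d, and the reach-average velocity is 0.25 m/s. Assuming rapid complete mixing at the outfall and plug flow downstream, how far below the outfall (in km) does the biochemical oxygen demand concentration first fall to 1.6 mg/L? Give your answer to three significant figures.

23.9 km

Conservation of mass: C = (1520·1.500 + 206.0·90.80) / 1726 = 20980/1726 = 12.16 mg/L.
Half-life 0.378 d → k = ln 2 / 0.378 = 1.834 d⁻¹.
Set 12.16·exp(−k·t) = 1.6 → t = ln(12.16/1.6)/k = 95550 s = 26.54 h.
Distance = v·t = 0.25·95550 = 23890 m = 23.89 km.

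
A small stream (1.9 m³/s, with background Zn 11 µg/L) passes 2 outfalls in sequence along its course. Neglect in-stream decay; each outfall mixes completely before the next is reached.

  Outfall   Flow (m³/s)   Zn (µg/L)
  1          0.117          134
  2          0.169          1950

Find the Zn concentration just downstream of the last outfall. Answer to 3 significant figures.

167 µg/L

Outfall 1: combined Q = 2.017 m³/s; C = (1.900·11.00 + 0.1170·134.0)/2.017 = 18.13 µg/L.
Outfall 2: combined Q = 2.186 m³/s; C = (2.017·18.13 + 0.1690·1950)/2.186 = 167.5 µg/L.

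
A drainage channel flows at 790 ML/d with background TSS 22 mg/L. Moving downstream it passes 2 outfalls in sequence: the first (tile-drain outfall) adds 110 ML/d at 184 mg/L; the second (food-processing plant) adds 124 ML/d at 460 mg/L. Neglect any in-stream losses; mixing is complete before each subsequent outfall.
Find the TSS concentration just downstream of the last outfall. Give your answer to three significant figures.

Below outfall 1: Q → 900.0 ML/d, C = (790.0·22.00 + 110.0·184.0)/900.0 = 41.80 mg/L.
Below outfall 2: Q → 1024 ML/d, C = (900.0·41.80 + 124.0·460.0)/1024 = 92.44 mg/L.

92.4 mg/L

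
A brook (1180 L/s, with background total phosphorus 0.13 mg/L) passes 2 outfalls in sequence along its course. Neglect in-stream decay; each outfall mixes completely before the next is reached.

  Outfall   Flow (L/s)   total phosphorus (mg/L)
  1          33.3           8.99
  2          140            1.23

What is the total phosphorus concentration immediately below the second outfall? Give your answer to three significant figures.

0.462 mg/L

Below outfall 1: Q → 1213 L/s, C = (1180·0.1300 + 33.30·8.990)/1213 = 0.3732 mg/L.
Below outfall 2: Q → 1353 L/s, C = (1213·0.3732 + 140.0·1.230)/1353 = 0.4618 mg/L.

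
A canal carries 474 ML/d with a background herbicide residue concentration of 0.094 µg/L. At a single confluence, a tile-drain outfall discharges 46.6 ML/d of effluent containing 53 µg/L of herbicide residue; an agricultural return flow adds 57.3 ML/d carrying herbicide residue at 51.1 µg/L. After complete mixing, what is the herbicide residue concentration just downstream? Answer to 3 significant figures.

After mixing, C = (474.0·0.09400 + 46.60·53.00 + 57.30·51.10) / 577.9 = 5442/577.9 = 9.418 µg/L.

9.42 µg/L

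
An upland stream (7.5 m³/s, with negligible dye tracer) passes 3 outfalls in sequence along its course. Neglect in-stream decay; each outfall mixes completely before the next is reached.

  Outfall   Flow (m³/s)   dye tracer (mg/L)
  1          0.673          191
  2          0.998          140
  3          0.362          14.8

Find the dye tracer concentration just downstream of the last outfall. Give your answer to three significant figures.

Outfall 1: combined Q = 8.173 m³/s; C = (7.500·0 + 0.6730·191.0)/8.173 = 15.73 mg/L.
Outfall 2: combined Q = 9.171 m³/s; C = (8.173·15.73 + 0.9980·140.0)/9.171 = 29.25 mg/L.
Outfall 3: combined Q = 9.533 m³/s; C = (9.171·29.25 + 0.3620·14.80)/9.533 = 28.70 mg/L.

28.7 mg/L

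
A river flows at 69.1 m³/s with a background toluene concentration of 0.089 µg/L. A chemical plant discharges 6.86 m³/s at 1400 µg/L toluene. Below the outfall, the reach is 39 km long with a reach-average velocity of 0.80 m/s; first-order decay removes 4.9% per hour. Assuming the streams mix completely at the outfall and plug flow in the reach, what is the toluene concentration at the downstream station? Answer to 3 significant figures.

64.1 µg/L

Mixed concentration C = ΣQC/ΣQ = (69.10·0.08900 + 6.860·1400) / 75.96 = 9610/75.96 = 126.5 µg/L.
Travel time t = 39·1000 / 0.80 = 48750 s = 13.54 h.
4.9%/h lost → k = −ln(1 − 0.049) = 0.05024 h⁻¹.
Decay over the reach: 126.5·exp(−kt) = 126.5·0.5064 = 64.07 µg/L.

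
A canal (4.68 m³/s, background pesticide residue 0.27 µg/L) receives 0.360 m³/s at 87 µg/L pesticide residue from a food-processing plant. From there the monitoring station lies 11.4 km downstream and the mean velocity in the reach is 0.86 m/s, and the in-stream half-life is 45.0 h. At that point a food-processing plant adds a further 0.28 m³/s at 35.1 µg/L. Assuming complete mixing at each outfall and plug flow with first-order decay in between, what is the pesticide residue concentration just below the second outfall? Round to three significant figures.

Mixed concentration C = ΣQC/ΣQ = (4.680·0.2700 + 0.3600·87.00) / 5.040 = 32.58/5.040 = 6.465 µg/L; combined flow 5.040 m³/s.
Travel time t = 11.4·1000 / 0.86 = 13260 s = 3.682 h.
Half-life 45.0 h → k = ln 2 / 45.0 = 0.01540 h⁻¹ = 0.3697 d⁻¹.
Applying C = C₀e^(−kt): 6.465 × 0.9449 = 6.109 µg/L.
At the second outfall, C = (5.040·6.109 + 0.2800·35.10) / (5.040 + 0.2800) = 7.634 µg/L.

7.63 µg/L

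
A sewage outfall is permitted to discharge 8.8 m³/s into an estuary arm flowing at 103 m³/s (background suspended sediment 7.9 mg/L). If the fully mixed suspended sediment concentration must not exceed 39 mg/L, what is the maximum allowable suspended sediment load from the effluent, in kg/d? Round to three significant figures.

306000 kg/d

Mass balance at the limit: 103.0·7.900 + 8.800·Cₑ = 111.8·39 → Cₑ = 403.0 mg/L.
Load = 8.800 m³/s × 403.0 g/m³ × 86 400 s/d = 306400 kg/d.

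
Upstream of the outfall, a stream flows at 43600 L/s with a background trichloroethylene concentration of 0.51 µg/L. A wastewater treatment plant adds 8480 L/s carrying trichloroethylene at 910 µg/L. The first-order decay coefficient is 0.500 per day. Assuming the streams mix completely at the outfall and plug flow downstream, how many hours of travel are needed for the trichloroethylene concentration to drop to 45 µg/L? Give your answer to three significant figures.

Conservation of mass: C = (43600·0.5100 + 8480·910.0) / 52080 = 7739000/52080 = 148.6 µg/L.
148.6·exp(−k·t) = 45 → t = ln(148.6/45)/k = 206400 s = 57.34 h.

57.3 h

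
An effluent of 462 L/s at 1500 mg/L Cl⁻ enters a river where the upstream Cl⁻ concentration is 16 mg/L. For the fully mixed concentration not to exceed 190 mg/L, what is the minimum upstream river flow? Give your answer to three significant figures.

Set C_mix = 190: (Q·16.00 + 462.0·1500) / (Q + 462.0) = 190
→ Q = 462.0·(1500 − 190)/(190 − 16.00) = 3478 L/s.

3480 L/s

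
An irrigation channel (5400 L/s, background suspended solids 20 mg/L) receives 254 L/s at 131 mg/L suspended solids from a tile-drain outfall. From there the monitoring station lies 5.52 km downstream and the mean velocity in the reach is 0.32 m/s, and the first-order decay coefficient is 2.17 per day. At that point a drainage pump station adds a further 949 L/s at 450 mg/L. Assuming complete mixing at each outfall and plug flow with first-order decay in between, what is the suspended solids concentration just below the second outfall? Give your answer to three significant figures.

Flow-weighted average: C = (5400·20.00 + 254.0·131.0) / 5654 = 141300/5654 = 24.99 mg/L; combined flow 5654 L/s.
Travel time t = 5.52·1000 / 0.32 = 17250 s = 4.792 h.
After decay, C = 24.99 × e^(−kt) = 24.99 × 0.6484 = 16.20 mg/L.
At the second outfall, C = (5654·16.20 + 949.0·450.0) / (5654 + 949.0) = 78.55 mg/L.

78.5 mg/L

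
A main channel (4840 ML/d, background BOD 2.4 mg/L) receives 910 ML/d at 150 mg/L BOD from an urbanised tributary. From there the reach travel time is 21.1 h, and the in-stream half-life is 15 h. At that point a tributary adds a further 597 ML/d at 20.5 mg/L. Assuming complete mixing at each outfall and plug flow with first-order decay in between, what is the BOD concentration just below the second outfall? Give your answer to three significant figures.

After mixing, C = (4840·2.400 + 910.0·150.0) / 5750 = 148100/5750 = 25.76 mg/L; combined flow 5750 ML/d.
Half-life 15 h → k = ln 2 / 15 = 0.04621 h⁻¹ = 1.109 d⁻¹.
Applying C = C₀e^(−kt): 25.76 × 0.3772 = 9.716 mg/L.
At the second outfall, C = (5750·9.716 + 597.0·20.50) / (5750 + 597.0) = 10.73 mg/L.

10.7 mg/L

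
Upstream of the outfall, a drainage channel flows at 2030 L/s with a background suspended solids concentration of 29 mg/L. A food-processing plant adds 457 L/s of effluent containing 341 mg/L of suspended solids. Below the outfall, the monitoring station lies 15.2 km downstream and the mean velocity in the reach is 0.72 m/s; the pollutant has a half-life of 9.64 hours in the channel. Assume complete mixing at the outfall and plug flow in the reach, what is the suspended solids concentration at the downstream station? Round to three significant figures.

Mixed concentration C = ΣQC/ΣQ = (2030·29.00 + 457.0·341.0) / 2487 = 214700/2487 = 86.33 mg/L.
Travel time t = 15.2·1000 / 0.72 = 21110 s = 5.864 h.
Half-life 9.64 h → k = ln 2 / 9.64 = 0.07190 h⁻¹ = 1.726 d⁻¹.
Applying C = C₀e^(−kt): 86.33 × 0.6560 = 56.63 mg/L.

56.6 mg/L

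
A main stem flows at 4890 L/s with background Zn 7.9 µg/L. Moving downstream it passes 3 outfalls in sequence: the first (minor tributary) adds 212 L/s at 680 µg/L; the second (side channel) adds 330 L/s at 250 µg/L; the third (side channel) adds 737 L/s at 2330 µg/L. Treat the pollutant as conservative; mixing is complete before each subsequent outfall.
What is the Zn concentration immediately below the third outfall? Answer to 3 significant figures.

After outfall 1: Q = 4890 + 212.0 = 5102 L/s; C = (4890·7.900 + 212.0·680.0)/5102 = 35.83 µg/L.
After outfall 2: Q = 5102 + 330.0 = 5432 L/s; C = (5102·35.83 + 330.0·250.0)/5432 = 48.84 µg/L.
After outfall 3: Q = 5432 + 737.0 = 6169 L/s; C = (5432·48.84 + 737.0·2330)/6169 = 321.4 µg/L.

321 µg/L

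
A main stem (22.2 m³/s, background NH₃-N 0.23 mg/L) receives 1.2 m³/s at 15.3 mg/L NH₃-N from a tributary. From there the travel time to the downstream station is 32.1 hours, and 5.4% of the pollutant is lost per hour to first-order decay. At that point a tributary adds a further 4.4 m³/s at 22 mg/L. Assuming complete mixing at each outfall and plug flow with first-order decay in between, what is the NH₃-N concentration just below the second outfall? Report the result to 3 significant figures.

Flow-weighted average: C = (22.20·0.2300 + 1.200·15.30) / 23.40 = 23.47/23.40 = 1.003 mg/L; combined flow 23.40 m³/s.
5.4%/h lost → k = −ln(1 − 0.054) = 0.05551 h⁻¹.
First-order decay: C = 1.003·exp(−k·t) = 1.003·0.1683 = 0.1688 mg/L.
At the second outfall, C = (23.40·0.1688 + 4.400·22.00) / (23.40 + 4.400) = 3.624 mg/L.

3.62 mg/L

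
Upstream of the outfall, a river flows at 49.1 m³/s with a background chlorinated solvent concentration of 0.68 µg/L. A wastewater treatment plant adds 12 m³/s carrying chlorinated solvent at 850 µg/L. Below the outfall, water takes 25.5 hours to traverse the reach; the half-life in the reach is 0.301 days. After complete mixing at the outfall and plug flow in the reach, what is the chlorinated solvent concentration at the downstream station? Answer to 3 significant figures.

Flow-weighted average: C = (49.10·0.6800 + 12.00·850.0) / 61.10 = 10230/61.10 = 167.5 µg/L.
Half-life 0.301 d → k = ln 2 / 0.301 = 2.303 d⁻¹.
After decay, C = 167.5 × e^(−kt) = 167.5 × 0.08658 = 14.50 µg/L.

14.5 µg/L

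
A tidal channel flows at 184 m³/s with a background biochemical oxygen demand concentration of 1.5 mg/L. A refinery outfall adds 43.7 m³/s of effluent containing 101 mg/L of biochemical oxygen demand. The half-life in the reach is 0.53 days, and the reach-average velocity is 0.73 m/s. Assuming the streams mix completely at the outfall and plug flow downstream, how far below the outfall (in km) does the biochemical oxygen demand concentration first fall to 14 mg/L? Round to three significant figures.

Mixed concentration C = ΣQC/ΣQ = (184.0·1.500 + 43.70·101.0) / 227.7 = 4690/227.7 = 20.60 mg/L.
Half-life 0.53 d → k = ln 2 / 0.53 = 1.308 d⁻¹.
Set 20.60·exp(−k·t) = 14 → t = ln(20.60/14)/k = 25500 s = 7.084 h.
Distance = v·t = 0.73·25500 = 18620 m = 18.62 km.

18.6 km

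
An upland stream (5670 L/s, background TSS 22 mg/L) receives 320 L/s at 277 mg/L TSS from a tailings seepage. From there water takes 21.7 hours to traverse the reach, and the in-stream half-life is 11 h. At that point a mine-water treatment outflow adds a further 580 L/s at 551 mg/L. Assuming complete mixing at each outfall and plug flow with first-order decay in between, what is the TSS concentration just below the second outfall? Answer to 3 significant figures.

Conservation of mass: C = (5670·22.00 + 320.0·277.0) / 5990 = 213400/5990 = 35.62 mg/L; combined flow 5990 L/s.
Half-life 11 h → k = ln 2 / 11 = 0.06301 h⁻¹ = 1.512 d⁻¹.
Applying C = C₀e^(−kt): 35.62 × 0.2548 = 9.076 mg/L.
At the second outfall, C = (5990·9.076 + 580.0·551.0) / (5990 + 580.0) = 56.92 mg/L.

56.9 mg/L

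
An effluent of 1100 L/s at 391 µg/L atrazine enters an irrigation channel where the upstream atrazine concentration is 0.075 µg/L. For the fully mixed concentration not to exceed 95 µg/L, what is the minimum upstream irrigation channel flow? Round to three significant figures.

3430 L/s

Set C_mix = 95: (Q·0.07500 + 1100·391.0) / (Q + 1100) = 95
→ Q = 1100·(391.0 − 95)/(95 − 0.07500) = 3430 L/s.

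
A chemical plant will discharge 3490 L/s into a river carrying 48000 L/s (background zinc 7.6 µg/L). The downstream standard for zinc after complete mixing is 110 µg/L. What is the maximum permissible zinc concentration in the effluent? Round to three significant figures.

At the limit, (Qr·Cr + Qe·Cₑ)/(Qr + Qe) = 110:
Cₑ = (51490·110 − 48000·7.600) / 3490 = 1518 µg/L.

1520 µg/L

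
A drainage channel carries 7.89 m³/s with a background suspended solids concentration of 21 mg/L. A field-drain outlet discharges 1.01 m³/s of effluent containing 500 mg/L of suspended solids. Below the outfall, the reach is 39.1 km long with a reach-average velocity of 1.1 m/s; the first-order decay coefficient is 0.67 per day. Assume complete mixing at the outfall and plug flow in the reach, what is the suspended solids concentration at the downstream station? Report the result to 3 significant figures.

Mass balance: C = (7.890·21.00 + 1.010·500.0) / 8.900 = 670.7/8.900 = 75.36 mg/L.
Travel time t = 39.1·1000 / 1.1 = 35550 s = 9.874 h.
Decay over the reach: 75.36·exp(−kt) = 75.36·0.7591 = 57.20 mg/L.

57.2 mg/L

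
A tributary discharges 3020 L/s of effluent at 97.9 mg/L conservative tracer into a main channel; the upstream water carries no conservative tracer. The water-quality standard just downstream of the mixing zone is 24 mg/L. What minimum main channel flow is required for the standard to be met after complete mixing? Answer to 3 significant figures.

Set C_mix = 24: (Q·0 + 3020·97.90) / (Q + 3020) = 24
→ Q = 3020·(97.90 − 24)/(24 − 0) = 9299 L/s.

9300 L/s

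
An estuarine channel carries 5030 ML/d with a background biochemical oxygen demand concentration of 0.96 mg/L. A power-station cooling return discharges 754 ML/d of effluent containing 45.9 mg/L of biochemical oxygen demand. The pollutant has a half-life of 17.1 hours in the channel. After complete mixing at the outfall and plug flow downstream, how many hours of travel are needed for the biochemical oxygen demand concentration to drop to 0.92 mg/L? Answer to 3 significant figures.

49.4 h

After mixing, C = (5030·0.9600 + 754.0·45.90) / 5784 = 39440/5784 = 6.818 mg/L.
Half-life 17.1 h → k = ln 2 / 17.1 = 0.04053 h⁻¹ = 0.9728 d⁻¹.
6.818·exp(−k·t) = 0.92 → t = ln(6.818/0.92)/k = 177900 s = 49.41 h.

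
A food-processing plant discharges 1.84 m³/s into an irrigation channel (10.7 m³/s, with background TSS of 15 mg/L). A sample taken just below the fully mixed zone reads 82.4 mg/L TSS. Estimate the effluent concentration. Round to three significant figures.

474 mg/L

Mass balance: 10.70·15.00 + 1.840·Cₑ = 12.54·82.40
→ Cₑ = (12.54·82.40 − 10.70·15.00) / 1.840 = 474.3 mg/L.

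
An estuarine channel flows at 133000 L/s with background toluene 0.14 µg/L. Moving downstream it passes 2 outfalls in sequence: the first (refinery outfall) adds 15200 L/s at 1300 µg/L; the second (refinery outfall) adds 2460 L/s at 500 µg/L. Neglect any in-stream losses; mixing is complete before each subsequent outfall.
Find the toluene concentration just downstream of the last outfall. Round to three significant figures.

Below outfall 1: Q → 148200 L/s, C = (133000·0.1400 + 15200·1300)/148200 = 133.5 µg/L.
Below outfall 2: Q → 150700 L/s, C = (148200·133.5 + 2460·500.0)/150700 = 139.4 µg/L.

139 µg/L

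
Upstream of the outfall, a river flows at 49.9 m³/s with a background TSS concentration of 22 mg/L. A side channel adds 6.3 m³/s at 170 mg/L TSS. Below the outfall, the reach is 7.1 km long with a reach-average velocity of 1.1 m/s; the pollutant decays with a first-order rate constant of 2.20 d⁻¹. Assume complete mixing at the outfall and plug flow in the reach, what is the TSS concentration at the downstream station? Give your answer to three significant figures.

32.7 mg/L

Flow-weighted average: C = (49.90·22.00 + 6.300·170.0) / 56.20 = 2169/56.20 = 38.59 mg/L.
Travel time t = 7.1·1000 / 1.1 = 6455 s = 1.793 h.
After decay, C = 38.59 × e^(−kt) = 38.59 × 0.8484 = 32.74 mg/L.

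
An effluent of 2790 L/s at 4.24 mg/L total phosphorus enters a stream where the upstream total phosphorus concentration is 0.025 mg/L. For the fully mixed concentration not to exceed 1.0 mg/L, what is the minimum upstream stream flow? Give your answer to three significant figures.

9270 L/s

Set C_mix = 1.0: (Q·0.02500 + 2790·4.240) / (Q + 2790) = 1.0
→ Q = 2790·(4.240 − 1.0)/(1.0 − 0.02500) = 9271 L/s.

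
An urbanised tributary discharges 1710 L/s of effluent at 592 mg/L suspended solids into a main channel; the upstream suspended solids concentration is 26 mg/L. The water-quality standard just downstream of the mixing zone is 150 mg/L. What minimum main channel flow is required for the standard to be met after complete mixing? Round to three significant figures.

6100 L/s

Set C_mix = 150: (Q·26.00 + 1710·592.0) / (Q + 1710) = 150
→ Q = 1710·(592.0 − 150)/(150 − 26.00) = 6095 L/s.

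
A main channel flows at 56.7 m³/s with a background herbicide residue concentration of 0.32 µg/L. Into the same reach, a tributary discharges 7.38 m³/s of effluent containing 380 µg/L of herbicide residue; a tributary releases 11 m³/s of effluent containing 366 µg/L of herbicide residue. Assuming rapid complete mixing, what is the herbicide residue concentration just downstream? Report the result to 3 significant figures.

91.2 µg/L

Conservation of mass: C = (56.70·0.3200 + 7.380·380.0 + 11.00·366.0) / 75.08 = 6849/75.08 = 91.22 µg/L.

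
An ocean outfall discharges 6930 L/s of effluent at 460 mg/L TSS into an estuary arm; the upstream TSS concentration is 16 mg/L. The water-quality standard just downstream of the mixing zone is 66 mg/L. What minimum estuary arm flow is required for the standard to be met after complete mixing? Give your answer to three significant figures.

Set C_mix = 66: (Q·16.00 + 6930·460.0) / (Q + 6930) = 66
→ Q = 6930·(460.0 − 66)/(66 − 16.00) = 54610 L/s.

54600 L/s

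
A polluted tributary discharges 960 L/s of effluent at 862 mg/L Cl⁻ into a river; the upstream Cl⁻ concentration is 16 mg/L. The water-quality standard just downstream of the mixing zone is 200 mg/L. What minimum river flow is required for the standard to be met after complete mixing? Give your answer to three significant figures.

Set C_mix = 200: (Q·16.00 + 960.0·862.0) / (Q + 960.0) = 200
→ Q = 960.0·(862.0 − 200)/(200 − 16.00) = 3454 L/s.

3450 L/s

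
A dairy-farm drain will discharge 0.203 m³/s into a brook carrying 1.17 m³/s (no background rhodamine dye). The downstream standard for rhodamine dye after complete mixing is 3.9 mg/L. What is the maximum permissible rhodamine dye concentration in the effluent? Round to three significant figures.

At the limit, (Qr·Cr + Qe·Cₑ)/(Qr + Qe) = 3.9:
Cₑ = (1.373·3.9 − 1.170·0) / 0.2030 = 26.38 mg/L.

26.4 mg/L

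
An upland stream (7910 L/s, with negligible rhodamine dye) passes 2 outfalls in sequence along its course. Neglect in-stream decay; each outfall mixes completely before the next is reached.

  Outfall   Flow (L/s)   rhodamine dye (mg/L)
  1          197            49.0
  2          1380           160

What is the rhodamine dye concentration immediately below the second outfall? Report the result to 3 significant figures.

24.3 mg/L

Outfall 1: combined Q = 8107 L/s; C = (7910·0 + 197.0·49.00)/8107 = 1.191 mg/L.
Outfall 2: combined Q = 9487 L/s; C = (8107·1.191 + 1380·160.0)/9487 = 24.29 mg/L.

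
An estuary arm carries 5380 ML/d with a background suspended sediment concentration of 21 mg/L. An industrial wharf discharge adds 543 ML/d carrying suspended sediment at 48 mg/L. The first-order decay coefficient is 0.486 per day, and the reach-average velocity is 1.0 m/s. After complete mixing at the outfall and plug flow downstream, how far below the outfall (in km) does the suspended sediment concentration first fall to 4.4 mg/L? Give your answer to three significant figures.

298 km

Flow-weighted average: C = (5380·21.00 + 543.0·48.00) / 5923 = 139000/5923 = 23.48 mg/L.
Set 23.48·exp(−k·t) = 4.4 → t = ln(23.48/4.4)/k = 297700 s = 82.68 h.
Distance = v·t = 1.0·297700 = 297700 m = 297.7 km.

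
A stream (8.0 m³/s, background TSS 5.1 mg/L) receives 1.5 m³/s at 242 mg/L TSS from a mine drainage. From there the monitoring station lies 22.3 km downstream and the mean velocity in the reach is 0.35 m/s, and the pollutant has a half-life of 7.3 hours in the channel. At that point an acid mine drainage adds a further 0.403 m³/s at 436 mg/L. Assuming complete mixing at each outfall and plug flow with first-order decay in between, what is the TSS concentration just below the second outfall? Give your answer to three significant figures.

25.3 mg/L

Mixed concentration C = ΣQC/ΣQ = (8.000·5.100 + 1.500·242.0) / 9.500 = 403.8/9.500 = 42.51 mg/L; combined flow 9.500 m³/s.
Travel time t = 22.3·1000 / 0.35 = 63710 s = 17.70 h.
Half-life 7.3 h → k = ln 2 / 7.3 = 0.09495 h⁻¹ = 2.279 d⁻¹.
After decay, C = 42.51 × e^(−kt) = 42.51 × 0.1863 = 7.918 mg/L.
At the second outfall, C = (9.500·7.918 + 0.4030·436.0) / (9.500 + 0.4030) = 25.34 mg/L.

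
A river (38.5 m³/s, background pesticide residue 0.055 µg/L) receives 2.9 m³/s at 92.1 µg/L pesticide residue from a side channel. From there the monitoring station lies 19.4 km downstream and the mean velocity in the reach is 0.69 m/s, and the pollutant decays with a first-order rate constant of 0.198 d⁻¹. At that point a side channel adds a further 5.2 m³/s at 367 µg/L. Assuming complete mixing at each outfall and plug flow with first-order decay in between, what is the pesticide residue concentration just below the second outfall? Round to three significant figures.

46.4 µg/L

After mixing, C = (38.50·0.05500 + 2.900·92.10) / 41.40 = 269.2/41.40 = 6.503 µg/L; combined flow 41.40 m³/s.
Travel time t = 19.4·1000 / 0.69 = 28120 s = 7.810 h.
Decay over the reach: 6.503·exp(−kt) = 6.503·0.9376 = 6.097 µg/L.
Second outfall: C = (41.40·6.097 + 5.200·367.0)/46.60 = 46.37 µg/L.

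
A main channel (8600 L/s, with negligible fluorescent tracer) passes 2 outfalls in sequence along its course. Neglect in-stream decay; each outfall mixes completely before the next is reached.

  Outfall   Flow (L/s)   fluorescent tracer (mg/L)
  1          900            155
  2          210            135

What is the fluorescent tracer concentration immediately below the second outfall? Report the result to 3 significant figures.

17.3 mg/L

Below outfall 1: Q → 9500 L/s, C = (8600·0 + 900.0·155.0)/9500 = 14.68 mg/L.
Below outfall 2: Q → 9710 L/s, C = (9500·14.68 + 210.0·135.0)/9710 = 17.29 mg/L.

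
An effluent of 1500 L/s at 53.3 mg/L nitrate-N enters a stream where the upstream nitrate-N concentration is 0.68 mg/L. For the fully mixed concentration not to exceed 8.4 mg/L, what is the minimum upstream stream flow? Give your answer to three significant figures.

8720 L/s

Set C_mix = 8.4: (Q·0.6800 + 1500·53.30) / (Q + 1500) = 8.4
→ Q = 1500·(53.30 − 8.4)/(8.4 − 0.6800) = 8724 L/s.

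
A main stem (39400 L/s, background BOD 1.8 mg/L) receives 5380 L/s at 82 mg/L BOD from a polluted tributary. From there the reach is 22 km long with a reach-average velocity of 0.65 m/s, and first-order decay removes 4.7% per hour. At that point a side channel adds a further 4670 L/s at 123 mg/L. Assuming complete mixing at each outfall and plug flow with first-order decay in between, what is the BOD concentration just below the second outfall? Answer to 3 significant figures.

After mixing, C = (39400·1.800 + 5380·82.00) / 44780 = 512100/44780 = 11.44 mg/L; combined flow 44780 L/s.
Travel time t = 22·1000 / 0.65 = 33850 s = 9.402 h.
4.7%/h lost → k = −ln(1 − 0.047) = 0.04814 h⁻¹.
First-order decay: C = 11.44·exp(−k·t) = 11.44·0.6360 = 7.273 mg/L.
At the second outfall, C = (44780·7.273 + 4670·123.0) / (44780 + 4670) = 18.20 mg/L.

18.2 mg/L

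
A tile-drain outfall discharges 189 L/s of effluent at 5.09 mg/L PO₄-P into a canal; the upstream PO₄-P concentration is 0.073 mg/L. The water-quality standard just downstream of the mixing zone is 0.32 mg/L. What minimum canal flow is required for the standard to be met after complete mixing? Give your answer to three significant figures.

3650 L/s

Set C_mix = 0.32: (Q·0.07300 + 189.0·5.090) / (Q + 189.0) = 0.32
→ Q = 189.0·(5.090 − 0.32)/(0.32 − 0.07300) = 3650 L/s.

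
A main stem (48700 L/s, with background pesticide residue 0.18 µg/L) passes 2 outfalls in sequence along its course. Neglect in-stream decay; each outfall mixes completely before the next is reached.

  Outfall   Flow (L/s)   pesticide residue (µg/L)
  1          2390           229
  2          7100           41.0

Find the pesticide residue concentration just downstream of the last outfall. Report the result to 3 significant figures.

14.6 µg/L

After outfall 1: Q = 48700 + 2390 = 51090 L/s; C = (48700·0.1800 + 2390·229.0)/51090 = 10.88 µg/L.
After outfall 2: Q = 51090 + 7100 = 58190 L/s; C = (51090·10.88 + 7100·41.00)/58190 = 14.56 µg/L.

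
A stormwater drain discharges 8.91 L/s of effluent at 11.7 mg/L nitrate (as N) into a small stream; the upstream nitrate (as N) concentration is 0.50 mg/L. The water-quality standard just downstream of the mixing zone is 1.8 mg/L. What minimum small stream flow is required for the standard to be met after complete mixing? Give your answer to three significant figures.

Set C_mix = 1.8: (Q·0.5000 + 8.910·11.70) / (Q + 8.910) = 1.8
→ Q = 8.910·(11.70 − 1.8)/(1.8 − 0.5000) = 67.85 L/s.

67.9 L/s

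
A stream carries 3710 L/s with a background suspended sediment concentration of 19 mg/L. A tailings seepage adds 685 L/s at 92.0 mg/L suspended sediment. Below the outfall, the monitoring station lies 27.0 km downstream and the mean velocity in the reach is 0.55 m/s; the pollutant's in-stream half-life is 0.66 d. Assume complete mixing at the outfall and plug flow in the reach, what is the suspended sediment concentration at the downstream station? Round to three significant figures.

Flow-weighted average: C = (3710·19.00 + 685.0·92.00) / 4395 = 133500/4395 = 30.38 mg/L.
Travel time t = 27.0·1000 / 0.55 = 49090 s = 13.64 h.
Half-life 0.66 d → k = ln 2 / 0.66 = 1.050 d⁻¹.
Decay over the reach: 30.38·exp(−kt) = 30.38·0.5506 = 16.73 mg/L.

16.7 mg/L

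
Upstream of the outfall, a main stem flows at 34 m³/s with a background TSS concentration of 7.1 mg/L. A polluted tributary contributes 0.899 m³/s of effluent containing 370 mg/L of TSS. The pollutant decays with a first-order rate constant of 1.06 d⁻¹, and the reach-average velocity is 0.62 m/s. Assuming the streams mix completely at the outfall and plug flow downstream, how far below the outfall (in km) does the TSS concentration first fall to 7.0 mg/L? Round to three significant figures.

43.2 km

Mixed concentration C = ΣQC/ΣQ = (34.00·7.100 + 0.8990·370.0) / 34.90 = 574.0/34.90 = 16.45 mg/L.
Set 16.45·exp(−k·t) = 7.0 → t = ln(16.45/7.0)/k = 69630 s = 19.34 h.
Distance = v·t = 0.62·69630 = 43170 m = 43.17 km.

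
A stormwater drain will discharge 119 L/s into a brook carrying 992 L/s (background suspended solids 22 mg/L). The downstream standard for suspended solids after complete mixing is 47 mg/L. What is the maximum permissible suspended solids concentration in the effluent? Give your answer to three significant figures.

At the limit, (Qr·Cr + Qe·Cₑ)/(Qr + Qe) = 47:
Cₑ = (1111·47 − 992.0·22.00) / 119.0 = 255.4 mg/L.

255 mg/L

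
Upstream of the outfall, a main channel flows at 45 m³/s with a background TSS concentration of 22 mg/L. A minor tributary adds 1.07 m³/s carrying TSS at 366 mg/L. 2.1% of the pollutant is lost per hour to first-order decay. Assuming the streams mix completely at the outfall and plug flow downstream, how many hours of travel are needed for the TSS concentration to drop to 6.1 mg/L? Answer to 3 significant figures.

75.0 h

Mass balance: C = (45.00·22.00 + 1.070·366.0) / 46.07 = 1382/46.07 = 29.99 mg/L.
2.1%/h lost → k = −ln(1 − 0.021) = 0.02122 h⁻¹.
29.99·exp(−k·t) = 6.1 → t = ln(29.99/6.1)/k = 270100 s = 75.04 h.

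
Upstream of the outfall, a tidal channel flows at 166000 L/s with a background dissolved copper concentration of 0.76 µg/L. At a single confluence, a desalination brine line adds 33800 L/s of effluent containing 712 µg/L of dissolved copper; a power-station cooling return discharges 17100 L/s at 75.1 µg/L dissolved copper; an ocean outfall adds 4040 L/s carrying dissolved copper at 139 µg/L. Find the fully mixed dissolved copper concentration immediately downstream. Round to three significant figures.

118 µg/L

Mass balance: C = (166000·0.7600 + 33800·712.0 + 17100·75.10 + 4040·139.0) / 220900 = 26040000/220900 = 117.8 µg/L.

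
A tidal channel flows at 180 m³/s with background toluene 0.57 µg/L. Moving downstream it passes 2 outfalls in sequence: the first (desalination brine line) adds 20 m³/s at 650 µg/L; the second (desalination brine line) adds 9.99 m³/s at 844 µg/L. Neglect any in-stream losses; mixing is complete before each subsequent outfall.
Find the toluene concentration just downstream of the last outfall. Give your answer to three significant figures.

Below outfall 1: Q → 200.0 m³/s, C = (180.0·0.5700 + 20.00·650.0)/200.0 = 65.51 µg/L.
Below outfall 2: Q → 210.0 m³/s, C = (200.0·65.51 + 9.990·844.0)/210.0 = 102.5 µg/L.

103 µg/L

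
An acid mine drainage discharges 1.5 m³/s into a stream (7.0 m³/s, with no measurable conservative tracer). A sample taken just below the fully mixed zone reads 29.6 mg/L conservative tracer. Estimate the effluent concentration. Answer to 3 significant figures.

168 mg/L

Mass balance: 7.000·0 + 1.500·Cₑ = 8.500·29.60
→ Cₑ = (8.500·29.60 − 7.000·0) / 1.500 = 167.7 mg/L.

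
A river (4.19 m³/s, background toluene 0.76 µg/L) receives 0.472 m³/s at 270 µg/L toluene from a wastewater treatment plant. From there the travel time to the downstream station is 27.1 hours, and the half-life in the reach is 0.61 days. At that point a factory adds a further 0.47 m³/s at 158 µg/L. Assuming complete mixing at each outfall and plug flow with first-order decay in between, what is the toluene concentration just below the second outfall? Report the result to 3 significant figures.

After mixing, C = (4.190·0.7600 + 0.4720·270.0) / 4.662 = 130.6/4.662 = 28.02 µg/L; combined flow 4.662 m³/s.
Half-life 0.61 d → k = ln 2 / 0.61 = 1.136 d⁻¹.
Applying C = C₀e^(−kt): 28.02 × 0.2772 = 7.766 µg/L.
At the second outfall, C = (4.662·7.766 + 0.4700·158.0) / (4.662 + 0.4700) = 21.53 µg/L.

21.5 µg/L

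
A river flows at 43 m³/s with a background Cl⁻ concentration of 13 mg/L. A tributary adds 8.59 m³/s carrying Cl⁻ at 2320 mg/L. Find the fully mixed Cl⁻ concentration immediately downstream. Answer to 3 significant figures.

397 mg/L

Flow-weighted average: C = (43.00·13.00 + 8.590·2320) / 51.59 = 20490/51.59 = 397.1 mg/L.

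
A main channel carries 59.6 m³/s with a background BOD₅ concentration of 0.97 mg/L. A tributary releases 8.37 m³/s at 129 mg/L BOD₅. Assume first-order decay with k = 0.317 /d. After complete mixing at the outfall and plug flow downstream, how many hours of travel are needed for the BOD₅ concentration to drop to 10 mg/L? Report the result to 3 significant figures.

Flow-weighted average: C = (59.60·0.9700 + 8.370·129.0) / 67.97 = 1138/67.97 = 16.74 mg/L.
16.74·exp(−k·t) = 10 → t = ln(16.74/10)/k = 140400 s = 38.99 h.

39.0 h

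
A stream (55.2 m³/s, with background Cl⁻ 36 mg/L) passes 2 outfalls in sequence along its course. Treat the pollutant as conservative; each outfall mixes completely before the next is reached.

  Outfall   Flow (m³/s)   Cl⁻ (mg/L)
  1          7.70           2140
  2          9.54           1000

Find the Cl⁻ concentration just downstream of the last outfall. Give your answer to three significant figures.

Below outfall 1: Q → 62.90 m³/s, C = (55.20·36.00 + 7.700·2140)/62.90 = 293.6 mg/L.
Below outfall 2: Q → 72.44 m³/s, C = (62.90·293.6 + 9.540·1000)/72.44 = 386.6 mg/L.

387 mg/L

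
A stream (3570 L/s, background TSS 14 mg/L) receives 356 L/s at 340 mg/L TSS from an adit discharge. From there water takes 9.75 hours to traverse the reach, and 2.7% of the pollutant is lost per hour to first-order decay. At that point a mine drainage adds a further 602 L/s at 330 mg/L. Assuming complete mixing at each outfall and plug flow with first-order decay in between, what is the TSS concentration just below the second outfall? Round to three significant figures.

72.8 mg/L

Mass balance: C = (3570·14.00 + 356.0·340.0) / 3926 = 171000/3926 = 43.56 mg/L; combined flow 3926 L/s.
2.7%/h lost → k = −ln(1 − 0.027) = 0.02737 h⁻¹.
Applying C = C₀e^(−kt): 43.56 × 0.7658 = 33.36 mg/L.
At the second outfall, C = (3926·33.36 + 602.0·330.0) / (3926 + 602.0) = 72.80 mg/L.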